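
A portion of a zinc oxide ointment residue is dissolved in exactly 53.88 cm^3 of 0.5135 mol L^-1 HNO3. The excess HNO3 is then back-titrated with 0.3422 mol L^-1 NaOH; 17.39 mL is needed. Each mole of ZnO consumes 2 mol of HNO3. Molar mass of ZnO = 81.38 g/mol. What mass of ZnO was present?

Total n(HNO3) added = 0.5135 x 0.05388 = 0.02767 mol.
n(NaOH) used = 0.3422 x 0.01739 = 0.005951 mol, which equals the excess n(HNO3).
So n(HNO3) consumed by the sample = 0.02767 - 0.005951 = 0.02172 mol.
n(ZnO) = 0.02172 / 2 = 0.01086 mol.
mass = 0.01086 mol x 81.38 g/mol = 0.884 g.

0.884 g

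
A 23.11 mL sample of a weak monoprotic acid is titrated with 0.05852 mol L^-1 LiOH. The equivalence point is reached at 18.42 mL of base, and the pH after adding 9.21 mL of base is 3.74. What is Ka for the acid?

9.21 mL is half of the equivalence volume, so this is the half-equivalence point where [HA] = [A^-].
At half-equivalence pH = pKa, so pKa = 3.74.
Ka = 10^(-3.74) = 1.8 x 10^-4.

1.8 x 10^-4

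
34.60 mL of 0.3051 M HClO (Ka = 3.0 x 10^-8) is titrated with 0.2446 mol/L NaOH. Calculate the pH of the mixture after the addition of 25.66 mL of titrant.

7.69

Initial n(HClO) = 0.3051 x 0.03460 = 0.01056 mol.
n(NaOH) added = 0.2446 x 0.02566 = 0.006276 mol, converting that many moles of HClO to ClO-.
Remaining n(HClO) = 0.004280 mol; n(ClO-) = 0.006276 mol.
By Henderson-Hasselbalch, pH = pKa + log([A^-]/[HA]) = 7.52 + log(0.006276/0.004280) = 7.52 + (+0.17) = 7.69.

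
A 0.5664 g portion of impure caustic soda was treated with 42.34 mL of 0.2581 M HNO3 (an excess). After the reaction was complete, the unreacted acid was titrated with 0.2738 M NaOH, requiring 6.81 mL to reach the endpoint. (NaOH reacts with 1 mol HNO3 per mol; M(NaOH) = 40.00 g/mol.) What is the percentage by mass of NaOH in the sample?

Total n(HNO3) added = 0.2581 x 0.04234 = 0.01093 mol.
n(NaOH) used = 0.2738 x 0.006810 = 0.001865 mol, which equals the excess n(HNO3).
So n(HNO3) consumed by the sample = 0.01093 - 0.001865 = 0.009063 mol.
n(NaOH) = 0.009063 / 1 = 0.009063 mol.
mass NaOH = 0.009063 x 40.00 = 0.3625 g, so %NaOH = 0.3625/0.5664 x 100 = 64.0%.

64.0%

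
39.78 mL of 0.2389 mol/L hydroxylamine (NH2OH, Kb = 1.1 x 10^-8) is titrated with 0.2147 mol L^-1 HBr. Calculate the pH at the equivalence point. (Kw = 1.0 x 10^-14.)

n(NH2OH) = 0.2389 x 0.03978 = 0.009503 mol; V(HBr) at equivalence = 0.009503/0.2147 = 0.04426 L.
At equivalence the base is fully converted to NH3OH+; total volume = 0.08404 L, so [NH3OH+] = 0.009503/0.08404 = 0.1131 M.
Ka(NH3OH+) = Kw/Kb = 1.0e-14 / 1.1 x 10^-8 = 9.09e-7.
[H^+] = sqrt(Ka x [NH3OH+]) = sqrt(9.09e-7 x 0.1131) = 0.000321 M.
pH = -log(0.000321) = 3.49.

3.49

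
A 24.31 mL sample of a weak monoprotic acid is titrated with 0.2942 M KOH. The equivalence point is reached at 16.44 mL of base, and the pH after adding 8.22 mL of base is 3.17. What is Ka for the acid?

6.8 x 10^-4

8.22 mL is half of the equivalence volume, so this is the half-equivalence point where [HA] = [A^-].
At half-equivalence pH = pKa, so pKa = 3.17.
Ka = 10^(-3.17) = 6.8 x 10^-4.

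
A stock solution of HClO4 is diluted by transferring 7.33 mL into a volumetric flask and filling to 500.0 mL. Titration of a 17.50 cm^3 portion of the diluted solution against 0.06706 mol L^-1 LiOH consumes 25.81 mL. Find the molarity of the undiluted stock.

6.75 M

n(LiOH) = 0.06706 x 0.02581 = 0.001731 mol.
n(HClO4) in the aliquot = 0.001731 mol.
[diluted HClO4] = 0.001731 / 0.01750 = 0.09890 M.
Dilution factor = 500.0/7.330 = 68.21, so [stock] = 0.09890 x 68.21 = 6.75 M.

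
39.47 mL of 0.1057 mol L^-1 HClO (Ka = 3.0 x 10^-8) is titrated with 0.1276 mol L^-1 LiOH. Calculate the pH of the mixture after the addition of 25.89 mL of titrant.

Initial n(HClO) = 0.1057 x 0.03947 = 0.004172 mol.
n(LiOH) added = 0.1276 x 0.02589 = 0.003304 mol, converting that many moles of HClO to ClO-.
Remaining n(HClO) = 0.0008684 mol; n(ClO-) = 0.003304 mol.
By Henderson-Hasselbalch, pH = pKa + log([A^-]/[HA]) = 7.52 + log(0.003304/0.0008684) = 7.52 + (+0.58) = 8.10.

8.10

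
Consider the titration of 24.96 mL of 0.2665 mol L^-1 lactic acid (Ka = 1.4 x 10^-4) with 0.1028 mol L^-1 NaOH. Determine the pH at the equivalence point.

8.36

n(HC3H5O3) = 0.2665 x 0.02496 = 0.006652 mol; V(NaOH) at equivalence = 0.006652/0.1028 = 0.06471 L.
At equivalence all the acid is converted to C3H5O3-; total volume = 0.02496 + 0.06471 = 0.08967 L, so [C3H5O3-] = 0.006652/0.08967 = 0.07418 M.
Kb = Kw/Ka = 1.0e-14 / 1.4 x 10^-4 = 7.14e-11.
[OH^-] = sqrt(Kb x [C3H5O3-]) = sqrt(7.14e-11 x 0.07418) = 2.30e-6 M.
pOH = 5.64, so pH = 14.00 - 5.64 = 8.36.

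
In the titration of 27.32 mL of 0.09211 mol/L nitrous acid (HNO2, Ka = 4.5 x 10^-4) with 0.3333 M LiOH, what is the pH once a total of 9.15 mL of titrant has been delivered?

n(acid) = 0.09211 x 0.02732 = 0.002516 mol; n(LiOH) added = 0.3333 x 0.009150 = 0.003050 mol.
Base is in excess by 0.003050 - 0.002516 = 0.0005332 mol in a total volume of 0.03647 L.
[OH^-] = 0.0005332/0.03647 = 0.01462 M, so pOH = 1.84 and pH = 14.00 - 1.84 = 12.16.

12.16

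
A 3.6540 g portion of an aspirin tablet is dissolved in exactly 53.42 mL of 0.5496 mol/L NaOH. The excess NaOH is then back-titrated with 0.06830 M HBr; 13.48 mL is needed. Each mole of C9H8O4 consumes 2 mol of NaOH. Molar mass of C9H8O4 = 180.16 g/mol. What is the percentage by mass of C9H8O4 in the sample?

Total n(NaOH) added = 0.5496 x 0.05342 = 0.02936 mol.
n(HBr) used = 0.06830 x 0.01348 = 0.0009207 mol, which equals the excess n(NaOH).
So n(NaOH) consumed by the sample = 0.02936 - 0.0009207 = 0.02844 mol.
n(C9H8O4) = 0.02844 / 2 = 0.01422 mol.
mass C9H8O4 = 0.01422 x 180.16 = 2.562 g, so %C9H8O4 = 2.562/3.6540 x 100 = 70.1%.

70.1%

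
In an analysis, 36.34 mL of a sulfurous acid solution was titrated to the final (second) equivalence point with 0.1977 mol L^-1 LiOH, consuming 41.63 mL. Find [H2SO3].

0.113 M

n(LiOH) = 0.1977 x 0.04163 = 0.008230 mol.
At the final (second) equivalence point, 2 mol OH^- react per mol H2SO3, so n(H2SO3) = 0.008230 / 2 = 0.004115 mol.
[H2SO3] = 0.004115 / 0.03634 L = 0.113 M.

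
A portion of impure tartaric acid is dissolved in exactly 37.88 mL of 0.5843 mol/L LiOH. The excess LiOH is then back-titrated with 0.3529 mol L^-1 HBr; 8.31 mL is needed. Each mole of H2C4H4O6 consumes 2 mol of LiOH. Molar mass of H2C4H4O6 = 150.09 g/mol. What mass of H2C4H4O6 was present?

1.44 g

Total n(LiOH) added = 0.5843 x 0.03788 = 0.02213 mol.
n(HBr) used = 0.3529 x 0.008310 = 0.002933 mol, which equals the excess n(LiOH).
So n(LiOH) consumed by the sample = 0.02213 - 0.002933 = 0.01920 mol.
n(H2C4H4O6) = 0.01920 / 2 = 0.009600 mol.
mass = 0.009600 mol x 150.09 g/mol = 1.44 g.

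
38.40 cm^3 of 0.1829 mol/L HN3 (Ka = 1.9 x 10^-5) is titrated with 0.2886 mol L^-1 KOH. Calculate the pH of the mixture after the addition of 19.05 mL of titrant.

Initial n(HN3) = 0.1829 x 0.03840 = 0.007023 mol.
n(KOH) added = 0.2886 x 0.01905 = 0.005498 mol, converting that many moles of HN3 to N3-.
Remaining n(HN3) = 0.001526 mol; n(N3-) = 0.005498 mol.
By Henderson-Hasselbalch, pH = pKa + log([A^-]/[HA]) = 4.72 + log(0.005498/0.001526) = 4.72 + (+0.56) = 5.28.

5.28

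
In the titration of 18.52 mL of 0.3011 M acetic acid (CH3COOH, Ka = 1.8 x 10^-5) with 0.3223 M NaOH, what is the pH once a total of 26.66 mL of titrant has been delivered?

n(acid) = 0.3011 x 0.01852 = 0.005576 mol; n(NaOH) added = 0.3223 x 0.02666 = 0.008593 mol.
Base is in excess by 0.008593 - 0.005576 = 0.003016 mol in a total volume of 0.04518 L.
[OH^-] = 0.003016/0.04518 = 0.06676 M, so pOH = 1.18 and pH = 14.00 - 1.18 = 12.82.

12.82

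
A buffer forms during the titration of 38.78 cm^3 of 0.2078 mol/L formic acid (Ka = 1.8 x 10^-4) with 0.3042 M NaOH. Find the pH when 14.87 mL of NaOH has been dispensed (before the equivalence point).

Initial n(HCOOH) = 0.2078 x 0.03878 = 0.008058 mol.
n(NaOH) added = 0.3042 x 0.01487 = 0.004523 mol, converting that many moles of HCOOH to HCOO-.
Remaining n(HCOOH) = 0.003535 mol; n(HCOO-) = 0.004523 mol.
By Henderson-Hasselbalch, pH = pKa + log([A^-]/[HA]) = 3.74 + log(0.004523/0.003535) = 3.74 + (+0.11) = 3.85.

3.85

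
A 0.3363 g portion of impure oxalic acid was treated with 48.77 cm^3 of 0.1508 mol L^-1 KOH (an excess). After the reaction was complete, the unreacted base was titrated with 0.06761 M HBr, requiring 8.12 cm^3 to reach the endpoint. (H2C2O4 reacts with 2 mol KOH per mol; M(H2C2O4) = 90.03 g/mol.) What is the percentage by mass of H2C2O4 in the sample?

91.1%

Total n(KOH) added = 0.1508 x 0.04877 = 0.007355 mol.
n(HBr) used = 0.06761 x 0.008120 = 0.0005490 mol, which equals the excess n(KOH).
So n(KOH) consumed by the sample = 0.007355 - 0.0005490 = 0.006806 mol.
n(H2C2O4) = 0.006806 / 2 = 0.003403 mol.
mass H2C2O4 = 0.003403 x 90.03 = 0.3064 g, so %H2C2O4 = 0.3064/0.3363 x 100 = 91.1%.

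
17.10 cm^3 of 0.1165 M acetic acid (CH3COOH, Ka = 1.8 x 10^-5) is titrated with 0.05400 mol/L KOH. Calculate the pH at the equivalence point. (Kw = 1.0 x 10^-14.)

8.66

n(CH3COOH) = 0.1165 x 0.01710 = 0.001992 mol; V(KOH) at equivalence = 0.001992/0.05400 = 0.03689 L.
At equivalence all the acid is converted to CH3COO-; total volume = 0.01710 + 0.03689 = 0.05399 L, so [CH3COO-] = 0.001992/0.05399 = 0.03690 M.
Kb = Kw/Ka = 1.0e-14 / 1.8 x 10^-5 = 5.56e-10.
[OH^-] = sqrt(Kb x [CH3COO-]) = sqrt(5.56e-10 x 0.03690) = 4.53e-6 M.
pOH = 5.34, so pH = 14.00 - 5.34 = 8.66.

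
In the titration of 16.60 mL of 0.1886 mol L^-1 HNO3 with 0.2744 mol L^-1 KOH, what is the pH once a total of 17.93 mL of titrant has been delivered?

n(acid) = 0.1886 x 0.01660 = 0.003131 mol; n(KOH) added = 0.2744 x 0.01793 = 0.004920 mol.
Base is in excess by 0.004920 - 0.003131 = 0.001789 mol in a total volume of 0.03453 L.
[OH^-] = 0.001789/0.03453 = 0.05182 M, so pOH = 1.29 and pH = 14.00 - 1.29 = 12.71.

12.71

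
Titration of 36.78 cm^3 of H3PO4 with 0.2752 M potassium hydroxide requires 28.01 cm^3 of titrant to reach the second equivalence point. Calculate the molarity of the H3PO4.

n(KOH) = 0.2752 x 0.02801 = 0.007708 mol.
At the second equivalence point, 2 mol OH^- react per mol H3PO4, so n(H3PO4) = 0.007708 / 2 = 0.003854 mol.
[H3PO4] = 0.003854 / 0.03678 L = 0.105 M.

0.105 M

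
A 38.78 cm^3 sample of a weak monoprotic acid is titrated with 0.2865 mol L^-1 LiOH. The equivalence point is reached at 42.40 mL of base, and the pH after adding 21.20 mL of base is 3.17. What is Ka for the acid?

21.20 mL is half of the equivalence volume, so this is the half-equivalence point where [HA] = [A^-].
At half-equivalence pH = pKa, so pKa = 3.17.
Ka = 10^(-3.17) = 6.8 x 10^-4.

6.8 x 10^-4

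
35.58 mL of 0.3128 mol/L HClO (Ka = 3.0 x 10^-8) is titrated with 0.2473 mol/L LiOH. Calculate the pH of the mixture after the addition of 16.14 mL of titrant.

7.27

Initial n(HClO) = 0.3128 x 0.03558 = 0.01113 mol.
n(LiOH) added = 0.2473 x 0.01614 = 0.003991 mol, converting that many moles of HClO to ClO-.
Remaining n(HClO) = 0.007138 mol; n(ClO-) = 0.003991 mol.
By Henderson-Hasselbalch, pH = pKa + log([A^-]/[HA]) = 7.52 + log(0.003991/0.007138) = 7.52 + (-0.25) = 7.27.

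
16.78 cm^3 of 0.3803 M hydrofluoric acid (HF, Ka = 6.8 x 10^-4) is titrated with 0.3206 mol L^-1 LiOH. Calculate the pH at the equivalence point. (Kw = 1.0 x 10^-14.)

8.20

n(HF) = 0.3803 x 0.01678 = 0.006381 mol; V(LiOH) at equivalence = 0.006381/0.3206 = 0.01990 L.
At equivalence all the acid is converted to F-; total volume = 0.01678 + 0.01990 = 0.03668 L, so [F-] = 0.006381/0.03668 = 0.1740 M.
Kb = Kw/Ka = 1.0e-14 / 6.8 x 10^-4 = 1.47e-11.
[OH^-] = sqrt(Kb x [F-]) = sqrt(1.47e-11 x 0.1740) = 1.60e-6 M.
pOH = 5.80, so pH = 14.00 - 5.80 = 8.20.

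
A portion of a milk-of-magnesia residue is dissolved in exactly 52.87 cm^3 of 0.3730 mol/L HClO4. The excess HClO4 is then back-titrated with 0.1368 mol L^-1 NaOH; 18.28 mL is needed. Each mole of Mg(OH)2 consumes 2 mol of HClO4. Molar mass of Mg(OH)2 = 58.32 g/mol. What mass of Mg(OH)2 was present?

0.502 g

Total n(HClO4) added = 0.3730 x 0.05287 = 0.01972 mol.
n(NaOH) used = 0.1368 x 0.01828 = 0.002501 mol, which equals the excess n(HClO4).
So n(HClO4) consumed by the sample = 0.01972 - 0.002501 = 0.01722 mol.
n(Mg(OH)2) = 0.01722 / 2 = 0.008610 mol.
mass = 0.008610 mol x 58.32 g/mol = 0.502 g.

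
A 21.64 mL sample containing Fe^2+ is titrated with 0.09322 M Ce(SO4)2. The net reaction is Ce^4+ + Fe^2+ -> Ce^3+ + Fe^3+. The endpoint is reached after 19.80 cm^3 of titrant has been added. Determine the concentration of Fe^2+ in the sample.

n(Ce(SO4)2) = 0.09322 x 0.01980 = 0.001846 mol.
From the balanced equation, 1 mol Ce(SO4)2 reacts with 1 mol Fe^2+, so n(Fe^2+) = 0.001846 x 1/1 = 0.001846 mol.
[Fe^2+] = 0.001846 / 0.02164 L = 0.0853 M.

0.0853 M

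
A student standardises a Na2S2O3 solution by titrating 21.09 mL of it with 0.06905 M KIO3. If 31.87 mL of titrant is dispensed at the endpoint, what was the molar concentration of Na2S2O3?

n(KIO3) = 0.06905 x 0.03187 = 0.002201 mol.
From the balanced equation, 1 mol KIO3 reacts with 6 mol Na2S2O3, so n(Na2S2O3) = 0.002201 x 6/1 = 0.01320 mol.
[Na2S2O3] = 0.01320 / 0.02109 L = 0.626 M.

0.626 M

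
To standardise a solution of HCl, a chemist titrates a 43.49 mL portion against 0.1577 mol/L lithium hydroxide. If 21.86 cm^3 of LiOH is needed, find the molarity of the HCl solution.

0.0793 M

n(LiOH) delivered = 0.1577 x 0.02186 = 0.003447 mol.
For a 1:1 reaction, n(HCl) = 0.003447 mol.
[HCl] = 0.003447 mol / 0.04349 L = 0.0793 M.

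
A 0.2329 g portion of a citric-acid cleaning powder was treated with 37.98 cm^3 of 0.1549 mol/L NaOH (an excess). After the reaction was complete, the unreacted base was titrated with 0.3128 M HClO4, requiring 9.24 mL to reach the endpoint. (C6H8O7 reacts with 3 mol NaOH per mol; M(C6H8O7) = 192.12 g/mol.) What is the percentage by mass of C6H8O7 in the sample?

Total n(NaOH) added = 0.1549 x 0.03798 = 0.005883 mol.
n(HClO4) used = 0.3128 x 0.009240 = 0.002890 mol, which equals the excess n(NaOH).
So n(NaOH) consumed by the sample = 0.005883 - 0.002890 = 0.002993 mol.
n(C6H8O7) = 0.002993 / 3 = 0.0009976 mol.
mass C6H8O7 = 0.0009976 x 192.12 = 0.1917 g, so %C6H8O7 = 0.1917/0.2329 x 100 = 82.3%.

82.3%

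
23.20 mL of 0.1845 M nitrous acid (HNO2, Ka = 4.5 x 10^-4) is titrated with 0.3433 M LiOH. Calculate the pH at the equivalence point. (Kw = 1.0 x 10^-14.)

8.21

n(HNO2) = 0.1845 x 0.02320 = 0.004280 mol; V(LiOH) at equivalence = 0.004280/0.3433 = 0.01247 L.
At equivalence all the acid is converted to NO2-; total volume = 0.02320 + 0.01247 = 0.03567 L, so [NO2-] = 0.004280/0.03567 = 0.1200 M.
Kb = Kw/Ka = 1.0e-14 / 4.5 x 10^-4 = 2.22e-11.
[OH^-] = sqrt(Kb x [NO2-]) = sqrt(2.22e-11 x 0.1200) = 1.63e-6 M.
pOH = 5.79, so pH = 14.00 - 5.79 = 8.21.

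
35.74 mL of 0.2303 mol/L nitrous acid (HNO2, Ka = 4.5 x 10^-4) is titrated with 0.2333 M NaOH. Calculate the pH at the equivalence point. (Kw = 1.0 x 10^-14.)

n(HNO2) = 0.2303 x 0.03574 = 0.008231 mol; V(NaOH) at equivalence = 0.008231/0.2333 = 0.03528 L.
At equivalence all the acid is converted to NO2-; total volume = 0.03574 + 0.03528 = 0.07102 L, so [NO2-] = 0.008231/0.07102 = 0.1159 M.
Kb = Kw/Ka = 1.0e-14 / 4.5 x 10^-4 = 2.22e-11.
[OH^-] = sqrt(Kb x [NO2-]) = sqrt(2.22e-11 x 0.1159) = 1.60e-6 M.
pOH = 5.79, so pH = 14.00 - 5.79 = 8.21.

8.21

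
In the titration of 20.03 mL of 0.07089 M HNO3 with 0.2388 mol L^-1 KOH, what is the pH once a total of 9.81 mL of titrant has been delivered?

n(acid) = 0.07089 x 0.02003 = 0.001420 mol; n(KOH) added = 0.2388 x 0.009810 = 0.002343 mol.
Base is in excess by 0.002343 - 0.001420 = 0.0009227 mol in a total volume of 0.02984 L.
[OH^-] = 0.0009227/0.02984 = 0.03092 M, so pOH = 1.51 and pH = 14.00 - 1.51 = 12.49.

12.49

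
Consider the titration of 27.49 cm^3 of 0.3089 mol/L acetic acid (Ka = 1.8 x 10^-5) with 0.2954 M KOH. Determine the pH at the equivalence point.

n(CH3COOH) = 0.3089 x 0.02749 = 0.008492 mol; V(KOH) at equivalence = 0.008492/0.2954 = 0.02875 L.
At equivalence all the acid is converted to CH3COO-; total volume = 0.02749 + 0.02875 = 0.05624 L, so [CH3COO-] = 0.008492/0.05624 = 0.1510 M.
Kb = Kw/Ka = 1.0e-14 / 1.8 x 10^-5 = 5.56e-10.
[OH^-] = sqrt(Kb x [CH3COO-]) = sqrt(5.56e-10 x 0.1510) = 9.16e-6 M.
pOH = 5.04, so pH = 14.00 - 5.04 = 8.96.

8.96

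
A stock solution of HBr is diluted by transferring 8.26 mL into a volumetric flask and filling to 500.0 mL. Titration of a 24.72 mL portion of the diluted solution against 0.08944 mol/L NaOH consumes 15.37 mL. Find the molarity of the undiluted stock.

n(NaOH) = 0.08944 x 0.01537 = 0.001375 mol.
n(HBr) in the aliquot = 0.001375 mol.
[diluted HBr] = 0.001375 / 0.02472 = 0.05561 M.
Dilution factor = 500.0/8.260 = 60.53, so [stock] = 0.05561 x 60.53 = 3.37 M.

3.37 M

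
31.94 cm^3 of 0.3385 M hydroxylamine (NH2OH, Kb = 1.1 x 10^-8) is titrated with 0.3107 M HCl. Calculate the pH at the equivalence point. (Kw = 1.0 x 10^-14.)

3.42

n(NH2OH) = 0.3385 x 0.03194 = 0.01081 mol; V(HCl) at equivalence = 0.01081/0.3107 = 0.03480 L.
At equivalence the base is fully converted to NH3OH+; total volume = 0.06674 L, so [NH3OH+] = 0.01081/0.06674 = 0.1620 M.
Ka(NH3OH+) = Kw/Kb = 1.0e-14 / 1.1 x 10^-8 = 9.09e-7.
[H^+] = sqrt(Ka x [NH3OH+]) = sqrt(9.09e-7 x 0.1620) = 0.000384 M.
pH = -log(0.000384) = 3.42.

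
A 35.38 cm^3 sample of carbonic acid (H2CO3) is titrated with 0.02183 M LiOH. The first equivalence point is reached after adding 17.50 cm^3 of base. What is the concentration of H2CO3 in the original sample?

0.0108 M

n(LiOH) = 0.02183 x 0.01750 = 0.0003820 mol.
At the first equivalence point, 1 mol OH^- react per mol H2CO3, so n(H2CO3) = 0.0003820 / 1 = 0.0003820 mol.
[H2CO3] = 0.0003820 / 0.03538 L = 0.0108 M.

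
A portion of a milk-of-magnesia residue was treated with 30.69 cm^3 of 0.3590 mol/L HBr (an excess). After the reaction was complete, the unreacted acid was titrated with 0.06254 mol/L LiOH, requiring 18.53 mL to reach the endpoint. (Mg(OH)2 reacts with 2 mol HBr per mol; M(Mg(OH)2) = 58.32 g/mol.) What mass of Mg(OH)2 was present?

0.287 g

Total n(HBr) added = 0.3590 x 0.03069 = 0.01102 mol.
n(LiOH) used = 0.06254 x 0.01853 = 0.001159 mol, which equals the excess n(HBr).
So n(HBr) consumed by the sample = 0.01102 - 0.001159 = 0.009859 mol.
n(Mg(OH)2) = 0.009859 / 2 = 0.004929 mol.
mass = 0.004929 mol x 58.32 g/mol = 0.287 g.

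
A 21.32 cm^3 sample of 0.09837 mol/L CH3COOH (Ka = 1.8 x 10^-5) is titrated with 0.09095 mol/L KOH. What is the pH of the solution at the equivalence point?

8.71

n(CH3COOH) = 0.09837 x 0.02132 = 0.002097 mol; V(KOH) at equivalence = 0.002097/0.09095 = 0.02306 L.
At equivalence all the acid is converted to CH3COO-; total volume = 0.02132 + 0.02306 = 0.04438 L, so [CH3COO-] = 0.002097/0.04438 = 0.04726 M.
Kb = Kw/Ka = 1.0e-14 / 1.8 x 10^-5 = 5.56e-10.
[OH^-] = sqrt(Kb x [CH3COO-]) = sqrt(5.56e-10 x 0.04726) = 5.12e-6 M.
pOH = 5.29, so pH = 14.00 - 5.29 = 8.71.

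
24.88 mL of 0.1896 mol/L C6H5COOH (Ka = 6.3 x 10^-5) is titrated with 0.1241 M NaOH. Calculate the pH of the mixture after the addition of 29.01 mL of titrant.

4.71

Initial n(C6H5COOH) = 0.1896 x 0.02488 = 0.004717 mol.
n(NaOH) added = 0.1241 x 0.02901 = 0.003600 mol, converting that many moles of C6H5COOH to C6H5COO-.
Remaining n(C6H5COOH) = 0.001117 mol; n(C6H5COO-) = 0.003600 mol.
By Henderson-Hasselbalch, pH = pKa + log([A^-]/[HA]) = 4.20 + log(0.003600/0.001117) = 4.20 + (+0.51) = 4.71.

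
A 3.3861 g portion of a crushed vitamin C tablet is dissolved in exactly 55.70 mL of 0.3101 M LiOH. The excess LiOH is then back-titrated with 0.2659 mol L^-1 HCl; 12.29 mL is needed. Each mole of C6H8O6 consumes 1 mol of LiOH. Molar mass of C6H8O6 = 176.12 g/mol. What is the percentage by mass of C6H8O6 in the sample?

72.8%

Total n(LiOH) added = 0.3101 x 0.05570 = 0.01727 mol.
n(HCl) used = 0.2659 x 0.01229 = 0.003268 mol, which equals the excess n(LiOH).
So n(LiOH) consumed by the sample = 0.01727 - 0.003268 = 0.01400 mol.
n(C6H8O6) = 0.01400 / 1 = 0.01400 mol.
mass C6H8O6 = 0.01400 x 176.12 = 2.467 g, so %C6H8O6 = 2.467/3.3861 x 100 = 72.8%.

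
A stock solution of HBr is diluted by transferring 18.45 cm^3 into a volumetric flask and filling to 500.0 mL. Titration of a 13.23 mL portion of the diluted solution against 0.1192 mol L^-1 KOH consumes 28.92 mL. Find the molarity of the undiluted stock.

7.06 M

n(KOH) = 0.1192 x 0.02892 = 0.003447 mol.
n(HBr) in the aliquot = 0.003447 mol.
[diluted HBr] = 0.003447 / 0.01323 = 0.2606 M.
Dilution factor = 500.0/18.45 = 27.10, so [stock] = 0.2606 x 27.10 = 7.06 M.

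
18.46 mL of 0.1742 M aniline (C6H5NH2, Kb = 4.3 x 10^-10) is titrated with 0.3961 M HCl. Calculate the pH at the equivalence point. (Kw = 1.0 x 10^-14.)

2.78

n(C6H5NH2) = 0.1742 x 0.01846 = 0.003216 mol; V(HCl) at equivalence = 0.003216/0.3961 = 0.008118 L.
At equivalence the base is fully converted to C6H5NH3+; total volume = 0.02658 L, so [C6H5NH3+] = 0.003216/0.02658 = 0.1210 M.
Ka(C6H5NH3+) = Kw/Kb = 1.0e-14 / 4.3 x 10^-10 = 2.33e-5.
[H^+] = sqrt(Ka x [C6H5NH3+]) = sqrt(2.33e-5 x 0.1210) = 0.00168 M.
pH = -log(0.00168) = 2.78.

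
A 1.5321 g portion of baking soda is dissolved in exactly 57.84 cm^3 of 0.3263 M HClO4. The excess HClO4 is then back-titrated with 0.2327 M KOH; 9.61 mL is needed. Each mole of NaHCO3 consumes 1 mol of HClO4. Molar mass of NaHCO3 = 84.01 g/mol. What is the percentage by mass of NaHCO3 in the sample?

Total n(HClO4) added = 0.3263 x 0.05784 = 0.01887 mol.
n(KOH) used = 0.2327 x 0.009610 = 0.002236 mol, which equals the excess n(HClO4).
So n(HClO4) consumed by the sample = 0.01887 - 0.002236 = 0.01664 mol.
n(NaHCO3) = 0.01664 / 1 = 0.01664 mol.
mass NaHCO3 = 0.01664 x 84.01 = 1.398 g, so %NaHCO3 = 1.398/1.5321 x 100 = 91.2%.

91.2%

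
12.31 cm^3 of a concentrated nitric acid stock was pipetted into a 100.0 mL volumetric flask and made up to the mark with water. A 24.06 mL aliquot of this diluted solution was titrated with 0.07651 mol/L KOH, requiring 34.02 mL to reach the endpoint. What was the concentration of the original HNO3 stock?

0.879 M

n(KOH) = 0.07651 x 0.03402 = 0.002603 mol.
n(HNO3) in the aliquot = 0.002603 mol.
[diluted HNO3] = 0.002603 / 0.02406 = 0.1082 M.
Dilution factor = 100.0/12.31 = 8.123, so [stock] = 0.1082 x 8.123 = 0.879 M.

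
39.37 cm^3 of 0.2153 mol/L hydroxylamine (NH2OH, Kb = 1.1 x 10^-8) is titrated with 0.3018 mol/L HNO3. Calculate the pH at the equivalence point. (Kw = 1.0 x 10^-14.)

3.47

n(NH2OH) = 0.2153 x 0.03937 = 0.008476 mol; V(HNO3) at equivalence = 0.008476/0.3018 = 0.02809 L.
At equivalence the base is fully converted to NH3OH+; total volume = 0.06746 L, so [NH3OH+] = 0.008476/0.06746 = 0.1257 M.
Ka(NH3OH+) = Kw/Kb = 1.0e-14 / 1.1 x 10^-8 = 9.09e-7.
[H^+] = sqrt(Ka x [NH3OH+]) = sqrt(9.09e-7 x 0.1257) = 0.000338 M.
pH = -log(0.000338) = 3.47.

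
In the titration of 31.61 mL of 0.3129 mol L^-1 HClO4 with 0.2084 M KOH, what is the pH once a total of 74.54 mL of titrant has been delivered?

n(acid) = 0.3129 x 0.03161 = 0.009891 mol; n(KOH) added = 0.2084 x 0.07454 = 0.01553 mol.
Base is in excess by 0.01553 - 0.009891 = 0.005643 mol in a total volume of 0.1062 L.
[OH^-] = 0.005643/0.1062 = 0.05316 M, so pOH = 1.27 and pH = 14.00 - 1.27 = 12.73.

12.73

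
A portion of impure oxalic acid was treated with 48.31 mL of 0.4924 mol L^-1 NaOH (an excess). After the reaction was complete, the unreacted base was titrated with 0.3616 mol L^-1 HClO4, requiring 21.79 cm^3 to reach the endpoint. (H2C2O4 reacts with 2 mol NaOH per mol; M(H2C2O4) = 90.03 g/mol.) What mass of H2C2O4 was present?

0.716 g

Total n(NaOH) added = 0.4924 x 0.04831 = 0.02379 mol.
n(HClO4) used = 0.3616 x 0.02179 = 0.007879 mol, which equals the excess n(NaOH).
So n(NaOH) consumed by the sample = 0.02379 - 0.007879 = 0.01591 mol.
n(H2C2O4) = 0.01591 / 2 = 0.007954 mol.
mass = 0.007954 mol x 90.03 g/mol = 0.716 g.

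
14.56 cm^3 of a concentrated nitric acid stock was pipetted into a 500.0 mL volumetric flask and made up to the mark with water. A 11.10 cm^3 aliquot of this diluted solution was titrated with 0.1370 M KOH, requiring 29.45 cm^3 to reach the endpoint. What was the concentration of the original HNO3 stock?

12.5 M

n(KOH) = 0.1370 x 0.02945 = 0.004035 mol.
n(HNO3) in the aliquot = 0.004035 mol.
[diluted HNO3] = 0.004035 / 0.01110 = 0.3635 M.
Dilution factor = 500.0/14.56 = 34.34, so [stock] = 0.3635 x 34.34 = 12.5 M.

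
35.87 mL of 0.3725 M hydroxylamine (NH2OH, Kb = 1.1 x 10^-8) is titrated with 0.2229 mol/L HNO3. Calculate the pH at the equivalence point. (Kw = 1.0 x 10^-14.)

n(NH2OH) = 0.3725 x 0.03587 = 0.01336 mol; V(HNO3) at equivalence = 0.01336/0.2229 = 0.05994 L.
At equivalence the base is fully converted to NH3OH+; total volume = 0.09581 L, so [NH3OH+] = 0.01336/0.09581 = 0.1395 M.
Ka(NH3OH+) = Kw/Kb = 1.0e-14 / 1.1 x 10^-8 = 9.09e-7.
[H^+] = sqrt(Ka x [NH3OH+]) = sqrt(9.09e-7 x 0.1395) = 0.000356 M.
pH = -log(0.000356) = 3.45.

3.45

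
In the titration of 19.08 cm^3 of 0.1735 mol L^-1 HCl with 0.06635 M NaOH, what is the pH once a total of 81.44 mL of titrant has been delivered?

12.32

n(acid) = 0.1735 x 0.01908 = 0.003310 mol; n(NaOH) added = 0.06635 x 0.08144 = 0.005404 mol.
Base is in excess by 0.005404 - 0.003310 = 0.002093 mol in a total volume of 0.1005 L.
[OH^-] = 0.002093/0.1005 = 0.02082 M, so pOH = 1.68 and pH = 14.00 - 1.68 = 12.32.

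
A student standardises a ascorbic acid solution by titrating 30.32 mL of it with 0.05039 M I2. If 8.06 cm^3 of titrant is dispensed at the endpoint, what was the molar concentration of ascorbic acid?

0.0134 M

n(I2) = 0.05039 x 0.008060 = 0.0004061 mol.
From the balanced equation, 1 mol I2 reacts with 1 mol ascorbic acid, so n(ascorbic acid) = 0.0004061 x 1/1 = 0.0004061 mol.
[ascorbic acid] = 0.0004061 / 0.03032 L = 0.0134 M.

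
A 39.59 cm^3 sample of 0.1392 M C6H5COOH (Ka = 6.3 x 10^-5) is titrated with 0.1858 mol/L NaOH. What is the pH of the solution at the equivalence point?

8.55

n(C6H5COOH) = 0.1392 x 0.03959 = 0.005511 mol; V(NaOH) at equivalence = 0.005511/0.1858 = 0.02966 L.
At equivalence all the acid is converted to C6H5COO-; total volume = 0.03959 + 0.02966 = 0.06925 L, so [C6H5COO-] = 0.005511/0.06925 = 0.07958 M.
Kb = Kw/Ka = 1.0e-14 / 6.3 x 10^-5 = 1.59e-10.
[OH^-] = sqrt(Kb x [C6H5COO-]) = sqrt(1.59e-10 x 0.07958) = 3.55e-6 M.
pOH = 5.45, so pH = 14.00 - 5.45 = 8.55.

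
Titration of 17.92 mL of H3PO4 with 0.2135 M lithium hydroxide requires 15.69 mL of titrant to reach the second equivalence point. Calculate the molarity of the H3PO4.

0.0935 M

n(LiOH) = 0.2135 x 0.01569 = 0.003350 mol.
At the second equivalence point, 2 mol OH^- react per mol H3PO4, so n(H3PO4) = 0.003350 / 2 = 0.001675 mol.
[H3PO4] = 0.001675 / 0.01792 L = 0.0935 M.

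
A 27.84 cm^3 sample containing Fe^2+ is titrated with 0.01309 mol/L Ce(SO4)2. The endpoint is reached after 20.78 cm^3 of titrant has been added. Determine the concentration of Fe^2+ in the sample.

n(Ce(SO4)2) = 0.01309 x 0.02078 = 0.0002720 mol.
From the balanced equation, 1 mol Ce(SO4)2 reacts with 1 mol Fe^2+, so n(Fe^2+) = 0.0002720 x 1/1 = 0.0002720 mol.
[Fe^2+] = 0.0002720 / 0.02784 L = 0.00977 M.

0.00977 M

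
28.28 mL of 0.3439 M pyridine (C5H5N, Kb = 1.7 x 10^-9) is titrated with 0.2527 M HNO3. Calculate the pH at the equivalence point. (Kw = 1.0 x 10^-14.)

n(C5H5N) = 0.3439 x 0.02828 = 0.009725 mol; V(HNO3) at equivalence = 0.009725/0.2527 = 0.03849 L.
At equivalence the base is fully converted to C5H5NH+; total volume = 0.06677 L, so [C5H5NH+] = 0.009725/0.06677 = 0.1457 M.
Ka(C5H5NH+) = Kw/Kb = 1.0e-14 / 1.7 x 10^-9 = 5.88e-6.
[H^+] = sqrt(Ka x [C5H5NH+]) = sqrt(5.88e-6 x 0.1457) = 0.000926 M.
pH = -log(0.000926) = 3.03.

3.03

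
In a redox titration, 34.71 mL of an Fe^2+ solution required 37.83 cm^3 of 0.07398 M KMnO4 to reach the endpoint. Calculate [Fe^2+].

n(KMnO4) = 0.07398 x 0.03783 = 0.002799 mol.
From the balanced equation, 1 mol KMnO4 reacts with 5 mol Fe^2+, so n(Fe^2+) = 0.002799 x 5/1 = 0.01399 mol.
[Fe^2+] = 0.01399 / 0.03471 L = 0.403 M.

0.403 M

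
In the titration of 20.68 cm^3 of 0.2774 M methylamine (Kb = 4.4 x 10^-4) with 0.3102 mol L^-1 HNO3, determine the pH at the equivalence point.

n(CH3NH2) = 0.2774 x 0.02068 = 0.005737 mol; V(HNO3) at equivalence = 0.005737/0.3102 = 0.01849 L.
At equivalence the base is fully converted to CH3NH3+; total volume = 0.03917 L, so [CH3NH3+] = 0.005737/0.03917 = 0.1464 M.
Ka(CH3NH3+) = Kw/Kb = 1.0e-14 / 4.4 x 10^-4 = 2.27e-11.
[H^+] = sqrt(Ka x [CH3NH3+]) = sqrt(2.27e-11 x 0.1464) = 1.82e-6 M.
pH = -log(1.82e-6) = 5.74.

5.74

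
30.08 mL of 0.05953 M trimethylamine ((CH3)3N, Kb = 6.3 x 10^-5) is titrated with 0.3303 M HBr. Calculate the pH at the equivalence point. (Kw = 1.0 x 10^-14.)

5.55

n((CH3)3N) = 0.05953 x 0.03008 = 0.001791 mol; V(HBr) at equivalence = 0.001791/0.3303 = 0.005421 L.
At equivalence the base is fully converted to (CH3)3NH+; total volume = 0.03550 L, so [(CH3)3NH+] = 0.001791/0.03550 = 0.05044 M.
Ka((CH3)3NH+) = Kw/Kb = 1.0e-14 / 6.3 x 10^-5 = 1.59e-10.
[H^+] = sqrt(Ka x [(CH3)3NH+]) = sqrt(1.59e-10 x 0.05044) = 2.83e-6 M.
pH = -log(2.83e-6) = 5.55.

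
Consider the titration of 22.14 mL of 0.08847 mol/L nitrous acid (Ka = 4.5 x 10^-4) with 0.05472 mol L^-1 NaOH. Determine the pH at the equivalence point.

7.94

n(HNO2) = 0.08847 x 0.02214 = 0.001959 mol; V(NaOH) at equivalence = 0.001959/0.05472 = 0.03580 L.
At equivalence all the acid is converted to NO2-; total volume = 0.02214 + 0.03580 = 0.05794 L, so [NO2-] = 0.001959/0.05794 = 0.03381 M.
Kb = Kw/Ka = 1.0e-14 / 4.5 x 10^-4 = 2.22e-11.
[OH^-] = sqrt(Kb x [NO2-]) = sqrt(2.22e-11 x 0.03381) = 8.67e-7 M.
pOH = 6.06, so pH = 14.00 - 6.06 = 7.94.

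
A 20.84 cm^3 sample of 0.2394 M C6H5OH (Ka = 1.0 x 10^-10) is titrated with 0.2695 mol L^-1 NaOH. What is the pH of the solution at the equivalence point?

n(C6H5OH) = 0.2394 x 0.02084 = 0.004989 mol; V(NaOH) at equivalence = 0.004989/0.2695 = 0.01851 L.
At equivalence all the acid is converted to C6H5O-; total volume = 0.02084 + 0.01851 = 0.03935 L, so [C6H5O-] = 0.004989/0.03935 = 0.1268 M.
Kb = Kw/Ka = 1.0e-14 / 1.0 x 10^-10 = 0.000100.
[OH^-] = sqrt(Kb x [C6H5O-]) = sqrt(0.000100 x 0.1268) = 0.00356 M.
pOH = 2.45, so pH = 14.00 - 2.45 = 11.55.

11.55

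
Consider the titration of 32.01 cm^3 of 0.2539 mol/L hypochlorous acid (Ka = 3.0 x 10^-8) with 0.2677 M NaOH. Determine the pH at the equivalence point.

10.32

n(HClO) = 0.2539 x 0.03201 = 0.008127 mol; V(NaOH) at equivalence = 0.008127/0.2677 = 0.03036 L.
At equivalence all the acid is converted to ClO-; total volume = 0.03201 + 0.03036 = 0.06237 L, so [ClO-] = 0.008127/0.06237 = 0.1303 M.
Kb = Kw/Ka = 1.0e-14 / 3.0 x 10^-8 = 3.33e-7.
[OH^-] = sqrt(Kb x [ClO-]) = sqrt(3.33e-7 x 0.1303) = 0.000208 M.
pOH = 3.68, so pH = 14.00 - 3.68 = 10.32.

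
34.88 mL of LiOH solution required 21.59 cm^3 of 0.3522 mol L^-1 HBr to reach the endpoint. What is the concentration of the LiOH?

n(HBr) delivered = 0.3522 x 0.02159 = 0.007604 mol.
For a 1:1 reaction, n(LiOH) = 0.007604 mol.
[LiOH] = 0.007604 mol / 0.03488 L = 0.218 M.

0.218 M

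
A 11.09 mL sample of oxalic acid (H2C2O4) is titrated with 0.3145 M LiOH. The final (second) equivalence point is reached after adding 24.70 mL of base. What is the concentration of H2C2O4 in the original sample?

0.350 M

n(LiOH) = 0.3145 x 0.02470 = 0.007768 mol.
At the final (second) equivalence point, 2 mol OH^- react per mol H2C2O4, so n(H2C2O4) = 0.007768 / 2 = 0.003884 mol.
[H2C2O4] = 0.003884 / 0.01109 L = 0.350 M.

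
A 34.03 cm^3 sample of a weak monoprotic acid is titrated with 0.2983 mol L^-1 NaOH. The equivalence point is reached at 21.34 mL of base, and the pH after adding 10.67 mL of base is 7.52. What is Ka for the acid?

10.67 mL is half of the equivalence volume, so this is the half-equivalence point where [HA] = [A^-].
At half-equivalence pH = pKa, so pKa = 7.52.
Ka = 10^(-7.52) = 3.0 x 10^-8.

3.0 x 10^-8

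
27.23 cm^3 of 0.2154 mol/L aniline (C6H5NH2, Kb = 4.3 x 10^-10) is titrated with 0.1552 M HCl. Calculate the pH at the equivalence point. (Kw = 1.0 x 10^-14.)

n(C6H5NH2) = 0.2154 x 0.02723 = 0.005865 mol; V(HCl) at equivalence = 0.005865/0.1552 = 0.03779 L.
At equivalence the base is fully converted to C6H5NH3+; total volume = 0.06502 L, so [C6H5NH3+] = 0.005865/0.06502 = 0.09021 M.
Ka(C6H5NH3+) = Kw/Kb = 1.0e-14 / 4.3 x 10^-10 = 2.33e-5.
[H^+] = sqrt(Ka x [C6H5NH3+]) = sqrt(2.33e-5 x 0.09021) = 0.00145 M.
pH = -log(0.00145) = 2.84.

2.84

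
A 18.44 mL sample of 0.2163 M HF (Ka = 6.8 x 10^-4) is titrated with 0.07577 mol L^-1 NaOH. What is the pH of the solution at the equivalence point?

n(HF) = 0.2163 x 0.01844 = 0.003989 mol; V(NaOH) at equivalence = 0.003989/0.07577 = 0.05264 L.
At equivalence all the acid is converted to F-; total volume = 0.01844 + 0.05264 = 0.07108 L, so [F-] = 0.003989/0.07108 = 0.05611 M.
Kb = Kw/Ka = 1.0e-14 / 6.8 x 10^-4 = 1.47e-11.
[OH^-] = sqrt(Kb x [F-]) = sqrt(1.47e-11 x 0.05611) = 9.08e-7 M.
pOH = 6.04, so pH = 14.00 - 6.04 = 7.96.

7.96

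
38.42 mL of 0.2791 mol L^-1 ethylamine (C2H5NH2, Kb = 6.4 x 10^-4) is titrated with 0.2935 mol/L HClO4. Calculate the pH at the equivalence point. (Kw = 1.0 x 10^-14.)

n(C2H5NH2) = 0.2791 x 0.03842 = 0.01072 mol; V(HClO4) at equivalence = 0.01072/0.2935 = 0.03653 L.
At equivalence the base is fully converted to C2H5NH3+; total volume = 0.07495 L, so [C2H5NH3+] = 0.01072/0.07495 = 0.1431 M.
Ka(C2H5NH3+) = Kw/Kb = 1.0e-14 / 6.4 x 10^-4 = 1.56e-11.
[H^+] = sqrt(Ka x [C2H5NH3+]) = sqrt(1.56e-11 x 0.1431) = 1.50e-6 M.
pH = -log(1.50e-6) = 5.83.

5.83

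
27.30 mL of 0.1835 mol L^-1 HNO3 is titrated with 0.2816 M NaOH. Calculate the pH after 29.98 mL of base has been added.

n(acid) = 0.1835 x 0.02730 = 0.005010 mol; n(NaOH) added = 0.2816 x 0.02998 = 0.008442 mol.
Base is in excess by 0.008442 - 0.005010 = 0.003433 mol in a total volume of 0.05728 L.
[OH^-] = 0.003433/0.05728 = 0.05993 M, so pOH = 1.22 and pH = 14.00 - 1.22 = 12.78.

12.78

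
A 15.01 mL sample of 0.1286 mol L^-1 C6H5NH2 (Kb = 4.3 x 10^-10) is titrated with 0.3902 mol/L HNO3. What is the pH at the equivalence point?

2.82

n(C6H5NH2) = 0.1286 x 0.01501 = 0.001930 mol; V(HNO3) at equivalence = 0.001930/0.3902 = 0.004947 L.
At equivalence the base is fully converted to C6H5NH3+; total volume = 0.01996 L, so [C6H5NH3+] = 0.001930/0.01996 = 0.09672 M.
Ka(C6H5NH3+) = Kw/Kb = 1.0e-14 / 4.3 x 10^-10 = 2.33e-5.
[H^+] = sqrt(Ka x [C6H5NH3+]) = sqrt(2.33e-5 x 0.09672) = 0.00150 M.
pH = -log(0.00150) = 2.82.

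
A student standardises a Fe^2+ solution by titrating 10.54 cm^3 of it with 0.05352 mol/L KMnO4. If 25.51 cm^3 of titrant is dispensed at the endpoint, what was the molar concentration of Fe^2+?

0.648 M

n(KMnO4) = 0.05352 x 0.02551 = 0.001365 mol.
From the balanced equation, 1 mol KMnO4 reacts with 5 mol Fe^2+, so n(Fe^2+) = 0.001365 x 5/1 = 0.006826 mol.
[Fe^2+] = 0.006826 / 0.01054 L = 0.648 M.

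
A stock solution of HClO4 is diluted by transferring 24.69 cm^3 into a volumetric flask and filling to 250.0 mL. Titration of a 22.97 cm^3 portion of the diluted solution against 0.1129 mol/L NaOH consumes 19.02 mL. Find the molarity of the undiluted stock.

0.947 M

n(NaOH) = 0.1129 x 0.01902 = 0.002147 mol.
n(HClO4) in the aliquot = 0.002147 mol.
[diluted HClO4] = 0.002147 / 0.02297 = 0.09349 M.
Dilution factor = 250.0/24.69 = 10.13, so [stock] = 0.09349 x 10.13 = 0.947 M.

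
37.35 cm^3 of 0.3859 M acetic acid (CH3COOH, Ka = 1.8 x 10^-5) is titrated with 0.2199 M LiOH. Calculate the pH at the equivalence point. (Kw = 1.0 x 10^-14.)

8.95

n(CH3COOH) = 0.3859 x 0.03735 = 0.01441 mol; V(LiOH) at equivalence = 0.01441/0.2199 = 0.06555 L.
At equivalence all the acid is converted to CH3COO-; total volume = 0.03735 + 0.06555 = 0.1029 L, so [CH3COO-] = 0.01441/0.1029 = 0.1401 M.
Kb = Kw/Ka = 1.0e-14 / 1.8 x 10^-5 = 5.56e-10.
[OH^-] = sqrt(Kb x [CH3COO-]) = sqrt(5.56e-10 x 0.1401) = 8.82e-6 M.
pOH = 5.05, so pH = 14.00 - 5.05 = 8.95.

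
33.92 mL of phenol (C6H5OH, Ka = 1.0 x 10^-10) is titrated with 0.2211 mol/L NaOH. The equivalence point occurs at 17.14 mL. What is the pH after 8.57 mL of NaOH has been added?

10.00

8.57 mL is exactly half the equivalence volume (17.14/2), i.e. the half-equivalence point.
There, n(HA) = n(A^-), so pH = pKa = -log(1.0 x 10^-10) = 10.00.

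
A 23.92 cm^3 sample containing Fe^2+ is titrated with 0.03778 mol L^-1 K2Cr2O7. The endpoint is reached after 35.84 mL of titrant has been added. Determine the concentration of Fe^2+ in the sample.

n(K2Cr2O7) = 0.03778 x 0.03584 = 0.001354 mol.
From the balanced equation, 1 mol K2Cr2O7 reacts with 6 mol Fe^2+, so n(Fe^2+) = 0.001354 x 6/1 = 0.008124 mol.
[Fe^2+] = 0.008124 / 0.02392 L = 0.340 M.

0.340 M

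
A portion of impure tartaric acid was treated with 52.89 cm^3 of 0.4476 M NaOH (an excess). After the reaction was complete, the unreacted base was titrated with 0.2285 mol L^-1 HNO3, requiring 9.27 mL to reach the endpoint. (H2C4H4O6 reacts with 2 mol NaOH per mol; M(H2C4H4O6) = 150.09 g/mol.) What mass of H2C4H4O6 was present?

1.62 g

Total n(NaOH) added = 0.4476 x 0.05289 = 0.02367 mol.
n(HNO3) used = 0.2285 x 0.009270 = 0.002118 mol, which equals the excess n(NaOH).
So n(NaOH) consumed by the sample = 0.02367 - 0.002118 = 0.02156 mol.
n(H2C4H4O6) = 0.02156 / 2 = 0.01078 mol.
mass = 0.01078 mol x 150.09 g/mol = 1.62 g.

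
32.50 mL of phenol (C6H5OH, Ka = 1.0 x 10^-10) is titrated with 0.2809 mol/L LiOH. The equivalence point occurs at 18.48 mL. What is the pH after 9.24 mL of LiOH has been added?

10.00

9.24 mL is exactly half the equivalence volume (18.48/2), i.e. the half-equivalence point.
There, n(HA) = n(A^-), so pH = pKa = -log(1.0 x 10^-10) = 10.00.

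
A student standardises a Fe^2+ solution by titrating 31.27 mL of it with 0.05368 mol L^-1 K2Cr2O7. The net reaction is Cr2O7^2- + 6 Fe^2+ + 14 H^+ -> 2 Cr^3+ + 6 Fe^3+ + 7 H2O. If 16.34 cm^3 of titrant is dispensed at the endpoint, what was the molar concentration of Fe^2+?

0.168 M

n(K2Cr2O7) = 0.05368 x 0.01634 = 0.0008771 mol.
From the balanced equation, 1 mol K2Cr2O7 reacts with 6 mol Fe^2+, so n(Fe^2+) = 0.0008771 x 6/1 = 0.005263 mol.
[Fe^2+] = 0.005263 / 0.03127 L = 0.168 M.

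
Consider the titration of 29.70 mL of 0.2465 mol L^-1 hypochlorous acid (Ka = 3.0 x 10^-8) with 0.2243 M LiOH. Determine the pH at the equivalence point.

10.30

n(HClO) = 0.2465 x 0.02970 = 0.007321 mol; V(LiOH) at equivalence = 0.007321/0.2243 = 0.03264 L.
At equivalence all the acid is converted to ClO-; total volume = 0.02970 + 0.03264 = 0.06234 L, so [ClO-] = 0.007321/0.06234 = 0.1174 M.
Kb = Kw/Ka = 1.0e-14 / 3.0 x 10^-8 = 3.33e-7.
[OH^-] = sqrt(Kb x [ClO-]) = sqrt(3.33e-7 x 0.1174) = 0.000198 M.
pOH = 3.70, so pH = 14.00 - 3.70 = 10.30.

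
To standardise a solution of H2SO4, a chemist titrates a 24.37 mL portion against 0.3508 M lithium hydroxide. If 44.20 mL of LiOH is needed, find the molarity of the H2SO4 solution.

n(LiOH) delivered = 0.3508 x 0.04420 = 0.01551 mol.
The reaction is 1 H2SO4 + 2 LiOH, so n(H2SO4) = 0.01551 x 1/2 = 0.007753 mol.
[H2SO4] = 0.007753 mol / 0.02437 L = 0.318 M.

0.318 M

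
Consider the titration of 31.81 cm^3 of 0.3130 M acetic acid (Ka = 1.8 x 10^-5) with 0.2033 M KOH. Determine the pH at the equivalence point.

8.92

n(CH3COOH) = 0.3130 x 0.03181 = 0.009957 mol; V(KOH) at equivalence = 0.009957/0.2033 = 0.04897 L.
At equivalence all the acid is converted to CH3COO-; total volume = 0.03181 + 0.04897 = 0.08078 L, so [CH3COO-] = 0.009957/0.08078 = 0.1232 M.
Kb = Kw/Ka = 1.0e-14 / 1.8 x 10^-5 = 5.56e-10.
[OH^-] = sqrt(Kb x [CH3COO-]) = sqrt(5.56e-10 x 0.1232) = 8.27e-6 M.
pOH = 5.08, so pH = 14.00 - 5.08 = 8.92.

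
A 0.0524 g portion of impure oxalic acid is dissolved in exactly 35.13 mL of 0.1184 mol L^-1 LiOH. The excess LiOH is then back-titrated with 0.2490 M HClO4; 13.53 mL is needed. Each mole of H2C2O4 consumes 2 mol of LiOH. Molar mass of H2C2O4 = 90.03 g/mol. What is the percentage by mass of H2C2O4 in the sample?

Total n(LiOH) added = 0.1184 x 0.03513 = 0.004159 mol.
n(HClO4) used = 0.2490 x 0.01353 = 0.003369 mol, which equals the excess n(LiOH).
So n(LiOH) consumed by the sample = 0.004159 - 0.003369 = 0.0007904 mol.
n(H2C2O4) = 0.0007904 / 2 = 0.0003952 mol.
mass H2C2O4 = 0.0003952 x 90.03 = 0.03558 g, so %H2C2O4 = 0.03558/0.0524 x 100 = 67.9%.

67.9%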